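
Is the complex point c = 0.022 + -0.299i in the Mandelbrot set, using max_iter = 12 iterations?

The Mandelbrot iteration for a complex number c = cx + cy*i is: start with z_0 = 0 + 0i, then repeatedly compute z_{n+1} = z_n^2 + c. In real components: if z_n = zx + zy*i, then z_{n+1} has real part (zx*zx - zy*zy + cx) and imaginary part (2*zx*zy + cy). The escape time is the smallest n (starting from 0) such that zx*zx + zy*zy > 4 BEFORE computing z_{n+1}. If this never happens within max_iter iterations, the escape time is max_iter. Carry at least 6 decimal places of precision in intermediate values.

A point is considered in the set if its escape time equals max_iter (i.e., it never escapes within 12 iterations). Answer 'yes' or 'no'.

z_0 = 0 + 0i, c = 0.0220 + -0.2990i
Iter 1: z = 0.0220 + -0.2990i, |z|^2 = 0.0899
Iter 2: z = -0.0669 + -0.3122i, |z|^2 = 0.1019
Iter 3: z = -0.0710 + -0.2572i, |z|^2 = 0.0712
Iter 4: z = -0.0391 + -0.2625i, |z|^2 = 0.0704
Iter 5: z = -0.0454 + -0.2785i, |z|^2 = 0.0796
Iter 6: z = -0.0535 + -0.2737i, |z|^2 = 0.0778
Iter 7: z = -0.0501 + -0.2697i, |z|^2 = 0.0753
Iter 8: z = -0.0482 + -0.2720i, |z|^2 = 0.0763
Iter 9: z = -0.0497 + -0.2728i, |z|^2 = 0.0769
Iter 10: z = -0.0499 + -0.2719i, |z|^2 = 0.0764
Iter 11: z = -0.0494 + -0.2718i, |z|^2 = 0.0763
Did not escape in 12 iterations → in set

Answer: yes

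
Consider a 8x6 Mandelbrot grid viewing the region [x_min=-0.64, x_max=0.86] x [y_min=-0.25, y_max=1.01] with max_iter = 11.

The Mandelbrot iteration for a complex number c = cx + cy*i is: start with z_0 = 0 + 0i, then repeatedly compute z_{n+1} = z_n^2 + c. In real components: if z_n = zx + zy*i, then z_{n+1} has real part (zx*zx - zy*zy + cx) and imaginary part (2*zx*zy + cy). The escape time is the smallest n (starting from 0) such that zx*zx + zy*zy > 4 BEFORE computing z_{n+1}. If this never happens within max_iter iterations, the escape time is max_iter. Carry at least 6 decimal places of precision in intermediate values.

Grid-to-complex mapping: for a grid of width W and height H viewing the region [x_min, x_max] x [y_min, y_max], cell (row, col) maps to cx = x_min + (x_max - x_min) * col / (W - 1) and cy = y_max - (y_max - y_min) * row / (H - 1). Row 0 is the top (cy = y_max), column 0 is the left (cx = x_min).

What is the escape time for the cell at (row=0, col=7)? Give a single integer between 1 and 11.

Answer: 2

Derivation:
z_0 = 0 + 0i, c = 0.8600 + 1.0100i
Iter 1: z = 0.8600 + 1.0100i, |z|^2 = 1.7597
Iter 2: z = 0.5795 + 2.7472i, |z|^2 = 7.8829
Escaped at iteration 2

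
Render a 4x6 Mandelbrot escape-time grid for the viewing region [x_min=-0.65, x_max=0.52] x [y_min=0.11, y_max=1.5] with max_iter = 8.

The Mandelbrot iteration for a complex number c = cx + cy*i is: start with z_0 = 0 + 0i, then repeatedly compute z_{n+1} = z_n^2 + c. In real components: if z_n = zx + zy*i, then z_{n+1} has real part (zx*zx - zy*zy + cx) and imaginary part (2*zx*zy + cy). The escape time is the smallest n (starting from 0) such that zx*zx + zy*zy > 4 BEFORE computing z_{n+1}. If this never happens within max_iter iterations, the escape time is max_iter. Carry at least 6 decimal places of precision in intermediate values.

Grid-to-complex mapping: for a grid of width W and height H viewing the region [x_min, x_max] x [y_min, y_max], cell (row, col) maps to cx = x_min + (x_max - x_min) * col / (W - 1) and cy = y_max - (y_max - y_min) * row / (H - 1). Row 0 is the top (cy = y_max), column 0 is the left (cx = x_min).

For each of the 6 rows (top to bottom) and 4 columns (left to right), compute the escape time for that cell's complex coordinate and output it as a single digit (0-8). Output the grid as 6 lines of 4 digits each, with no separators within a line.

Answer: 2222
3322
4643
7883
8885
8885

Derivation:
(row=0, col=0): c = -0.6500 + 1.5000i → escape time 2
(row=0, col=1): c = -0.2600 + 1.5000i → escape time 2
(row=0, col=2): c = 0.1300 + 1.5000i → escape time 2
(row=0, col=3): c = 0.5200 + 1.5000i → escape time 2
(row=1, col=0): c = -0.6500 + 1.2220i → escape time 3
(row=1, col=1): c = -0.2600 + 1.2220i → escape time 3
(row=1, col=2): c = 0.1300 + 1.2220i → escape time 2
(row=1, col=3): c = 0.5200 + 1.2220i → escape time 2
(row=2, col=0): c = -0.6500 + 0.9440i → escape time 4
(row=2, col=1): c = -0.2600 + 0.9440i → escape time 6
(row=2, col=2): c = 0.1300 + 0.9440i → escape time 4
(row=2, col=3): c = 0.5200 + 0.9440i → escape time 3
(row=3, col=0): c = -0.6500 + 0.6660i → escape time 7
(row=3, col=1): c = -0.2600 + 0.6660i → escape time 8
(row=3, col=2): c = 0.1300 + 0.6660i → escape time 8
(row=3, col=3): c = 0.5200 + 0.6660i → escape time 3
(row=4, col=0): c = -0.6500 + 0.3880i → escape time 8
(row=4, col=1): c = -0.2600 + 0.3880i → escape time 8
(row=4, col=2): c = 0.1300 + 0.3880i → escape time 8
(row=4, col=3): c = 0.5200 + 0.3880i → escape time 5
(row=5, col=0): c = -0.6500 + 0.1100i → escape time 8
(row=5, col=1): c = -0.2600 + 0.1100i → escape time 8
(row=5, col=2): c = 0.1300 + 0.1100i → escape time 8
(row=5, col=3): c = 0.5200 + 0.1100i → escape time 5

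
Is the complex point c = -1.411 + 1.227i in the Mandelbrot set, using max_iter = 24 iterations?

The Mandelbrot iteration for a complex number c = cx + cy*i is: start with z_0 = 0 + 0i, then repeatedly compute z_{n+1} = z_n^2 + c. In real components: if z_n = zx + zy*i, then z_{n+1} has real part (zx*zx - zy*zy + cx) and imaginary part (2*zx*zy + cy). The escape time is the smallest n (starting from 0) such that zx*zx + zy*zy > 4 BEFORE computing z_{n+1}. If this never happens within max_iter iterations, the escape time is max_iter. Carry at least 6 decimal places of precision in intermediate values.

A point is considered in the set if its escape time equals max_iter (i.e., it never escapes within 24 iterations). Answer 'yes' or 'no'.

z_0 = 0 + 0i, c = -1.4110 + 1.2270i
Iter 1: z = -1.4110 + 1.2270i, |z|^2 = 3.4965
Iter 2: z = -0.9256 + -2.2356i, |z|^2 = 5.8546
Escaped at iteration 2

Answer: no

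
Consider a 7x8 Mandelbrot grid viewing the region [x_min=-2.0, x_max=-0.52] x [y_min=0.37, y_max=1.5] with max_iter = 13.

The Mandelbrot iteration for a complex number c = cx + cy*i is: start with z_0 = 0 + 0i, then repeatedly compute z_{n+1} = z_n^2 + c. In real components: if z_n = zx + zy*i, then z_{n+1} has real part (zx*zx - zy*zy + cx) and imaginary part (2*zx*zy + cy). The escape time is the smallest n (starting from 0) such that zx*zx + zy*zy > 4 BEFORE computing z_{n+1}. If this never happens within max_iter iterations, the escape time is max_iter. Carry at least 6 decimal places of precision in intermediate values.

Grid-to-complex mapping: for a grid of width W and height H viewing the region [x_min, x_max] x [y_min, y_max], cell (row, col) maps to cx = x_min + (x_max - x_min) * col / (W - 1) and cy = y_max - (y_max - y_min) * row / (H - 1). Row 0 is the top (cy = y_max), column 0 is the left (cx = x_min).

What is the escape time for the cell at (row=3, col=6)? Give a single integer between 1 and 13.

z_0 = 0 + 0i, c = -0.5200 + 1.0157i
Iter 1: z = -0.5200 + 1.0157i, |z|^2 = 1.3021
Iter 2: z = -1.2813 + -0.0406i, |z|^2 = 1.6433
Iter 3: z = 1.1200 + 1.1198i, |z|^2 = 2.5084
Iter 4: z = -0.5196 + 3.5242i, |z|^2 = 12.6897
Escaped at iteration 4

Answer: 4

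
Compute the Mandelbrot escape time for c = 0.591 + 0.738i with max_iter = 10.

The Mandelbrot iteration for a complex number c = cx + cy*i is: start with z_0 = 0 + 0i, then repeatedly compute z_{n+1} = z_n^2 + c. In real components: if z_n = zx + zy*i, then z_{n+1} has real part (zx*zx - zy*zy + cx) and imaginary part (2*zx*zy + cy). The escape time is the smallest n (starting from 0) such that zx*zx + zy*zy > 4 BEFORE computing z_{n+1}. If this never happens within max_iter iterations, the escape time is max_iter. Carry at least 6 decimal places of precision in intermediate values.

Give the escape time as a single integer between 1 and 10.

Answer: 3

Derivation:
z_0 = 0 + 0i, c = 0.5910 + 0.7380i
Iter 1: z = 0.5910 + 0.7380i, |z|^2 = 0.8939
Iter 2: z = 0.3956 + 1.6103i, |z|^2 = 2.7496
Iter 3: z = -1.8456 + 2.0122i, |z|^2 = 7.4552
Escaped at iteration 3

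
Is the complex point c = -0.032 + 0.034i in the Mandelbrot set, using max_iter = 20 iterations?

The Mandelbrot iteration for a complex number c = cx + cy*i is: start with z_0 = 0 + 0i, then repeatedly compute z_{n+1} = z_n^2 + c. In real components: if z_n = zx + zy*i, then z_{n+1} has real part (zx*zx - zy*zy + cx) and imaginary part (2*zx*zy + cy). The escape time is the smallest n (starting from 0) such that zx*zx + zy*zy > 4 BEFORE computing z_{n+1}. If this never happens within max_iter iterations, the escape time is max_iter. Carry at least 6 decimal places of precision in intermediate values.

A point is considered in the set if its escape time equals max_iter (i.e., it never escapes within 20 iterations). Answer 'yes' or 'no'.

Answer: yes

Derivation:
z_0 = 0 + 0i, c = -0.0320 + 0.0340i
Iter 1: z = -0.0320 + 0.0340i, |z|^2 = 0.0022
Iter 2: z = -0.0321 + 0.0318i, |z|^2 = 0.0020
Iter 3: z = -0.0320 + 0.0320i, |z|^2 = 0.0020
Iter 4: z = -0.0320 + 0.0320i, |z|^2 = 0.0020
Iter 5: z = -0.0320 + 0.0320i, |z|^2 = 0.0020
Iter 6: z = -0.0320 + 0.0320i, |z|^2 = 0.0020
Iter 7: z = -0.0320 + 0.0320i, |z|^2 = 0.0020
Iter 8: z = -0.0320 + 0.0320i, |z|^2 = 0.0020
Iter 9: z = -0.0320 + 0.0320i, |z|^2 = 0.0020
Iter 10: z = -0.0320 + 0.0320i, |z|^2 = 0.0020
Iter 11: z = -0.0320 + 0.0320i, |z|^2 = 0.0020
Iter 12: z = -0.0320 + 0.0320i, |z|^2 = 0.0020
Iter 13: z = -0.0320 + 0.0320i, |z|^2 = 0.0020
Iter 14: z = -0.0320 + 0.0320i, |z|^2 = 0.0020
Iter 15: z = -0.0320 + 0.0320i, |z|^2 = 0.0020
Iter 16: z = -0.0320 + 0.0320i, |z|^2 = 0.0020
Iter 17: z = -0.0320 + 0.0320i, |z|^2 = 0.0020
Iter 18: z = -0.0320 + 0.0320i, |z|^2 = 0.0020
Iter 19: z = -0.0320 + 0.0320i, |z|^2 = 0.0020
Did not escape in 20 iterations → in set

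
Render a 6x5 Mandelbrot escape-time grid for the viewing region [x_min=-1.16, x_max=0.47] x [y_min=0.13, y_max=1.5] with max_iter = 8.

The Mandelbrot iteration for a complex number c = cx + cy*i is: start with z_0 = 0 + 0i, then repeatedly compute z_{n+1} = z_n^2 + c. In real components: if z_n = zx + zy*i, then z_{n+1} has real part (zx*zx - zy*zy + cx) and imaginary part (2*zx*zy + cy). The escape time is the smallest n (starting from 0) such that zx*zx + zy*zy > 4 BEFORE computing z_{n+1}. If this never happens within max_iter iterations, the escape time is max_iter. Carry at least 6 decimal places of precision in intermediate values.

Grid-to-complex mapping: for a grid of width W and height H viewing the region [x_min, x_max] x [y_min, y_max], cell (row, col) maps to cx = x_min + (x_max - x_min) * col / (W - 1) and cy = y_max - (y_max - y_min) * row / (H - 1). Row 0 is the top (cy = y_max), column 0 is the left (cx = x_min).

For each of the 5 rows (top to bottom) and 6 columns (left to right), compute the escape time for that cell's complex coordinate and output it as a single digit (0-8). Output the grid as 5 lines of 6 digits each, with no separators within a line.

(row=0, col=0): c = -1.1600 + 1.5000i → escape time 2
(row=0, col=1): c = -0.8340 + 1.5000i → escape time 2
(row=0, col=2): c = -0.5080 + 1.5000i → escape time 2
(row=0, col=3): c = -0.1820 + 1.5000i → escape time 2
(row=0, col=4): c = 0.1440 + 1.5000i → escape time 2
(row=0, col=5): c = 0.4700 + 1.5000i → escape time 2
(row=1, col=0): c = -1.1600 + 1.1575i → escape time 3
(row=1, col=1): c = -0.8340 + 1.1575i → escape time 3
(row=1, col=2): c = -0.5080 + 1.1575i → escape time 3
(row=1, col=3): c = -0.1820 + 1.1575i → escape time 4
(row=1, col=4): c = 0.1440 + 1.1575i → escape time 3
(row=1, col=5): c = 0.4700 + 1.1575i → escape time 2
(row=2, col=0): c = -1.1600 + 0.8150i → escape time 3
(row=2, col=1): c = -0.8340 + 0.8150i → escape time 4
(row=2, col=2): c = -0.5080 + 0.8150i → escape time 5
(row=2, col=3): c = -0.1820 + 0.8150i → escape time 8
(row=2, col=4): c = 0.1440 + 0.8150i → escape time 5
(row=2, col=5): c = 0.4700 + 0.8150i → escape time 3
(row=3, col=0): c = -1.1600 + 0.4725i → escape time 5
(row=3, col=1): c = -0.8340 + 0.4725i → escape time 6
(row=3, col=2): c = -0.5080 + 0.4725i → escape time 8
(row=3, col=3): c = -0.1820 + 0.4725i → escape time 8
(row=3, col=4): c = 0.1440 + 0.4725i → escape time 8
(row=3, col=5): c = 0.4700 + 0.4725i → escape time 5
(row=4, col=0): c = -1.1600 + 0.1300i → escape time 8
(row=4, col=1): c = -0.8340 + 0.1300i → escape time 8
(row=4, col=2): c = -0.5080 + 0.1300i → escape time 8
(row=4, col=3): c = -0.1820 + 0.1300i → escape time 8
(row=4, col=4): c = 0.1440 + 0.1300i → escape time 8
(row=4, col=5): c = 0.4700 + 0.1300i → escape time 5

Answer: 222222
333432
345853
568885
888885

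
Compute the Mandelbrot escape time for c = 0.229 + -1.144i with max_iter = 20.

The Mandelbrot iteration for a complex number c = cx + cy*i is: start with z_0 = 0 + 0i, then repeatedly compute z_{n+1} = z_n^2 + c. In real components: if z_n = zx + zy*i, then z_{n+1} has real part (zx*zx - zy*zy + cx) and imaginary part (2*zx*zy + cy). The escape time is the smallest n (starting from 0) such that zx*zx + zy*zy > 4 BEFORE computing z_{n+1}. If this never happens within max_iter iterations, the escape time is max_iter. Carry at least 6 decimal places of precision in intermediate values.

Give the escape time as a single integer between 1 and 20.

z_0 = 0 + 0i, c = 0.2290 + -1.1440i
Iter 1: z = 0.2290 + -1.1440i, |z|^2 = 1.3612
Iter 2: z = -1.0273 + -1.6680i, |z|^2 = 3.8374
Iter 3: z = -1.4977 + 2.2830i, |z|^2 = 7.4551
Escaped at iteration 3

Answer: 3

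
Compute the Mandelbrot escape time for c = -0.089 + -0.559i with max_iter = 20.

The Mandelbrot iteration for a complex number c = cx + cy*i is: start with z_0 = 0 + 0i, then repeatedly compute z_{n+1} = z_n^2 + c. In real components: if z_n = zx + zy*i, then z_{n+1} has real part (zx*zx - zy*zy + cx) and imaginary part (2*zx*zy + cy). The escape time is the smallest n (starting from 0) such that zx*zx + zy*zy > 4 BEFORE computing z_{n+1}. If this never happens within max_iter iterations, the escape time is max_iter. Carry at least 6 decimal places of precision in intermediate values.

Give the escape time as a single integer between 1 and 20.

Answer: 20

Derivation:
z_0 = 0 + 0i, c = -0.0890 + -0.5590i
Iter 1: z = -0.0890 + -0.5590i, |z|^2 = 0.3204
Iter 2: z = -0.3936 + -0.4595i, |z|^2 = 0.3660
Iter 3: z = -0.1452 + -0.1973i, |z|^2 = 0.0600
Iter 4: z = -0.1068 + -0.5017i, |z|^2 = 0.2631
Iter 5: z = -0.3293 + -0.4518i, |z|^2 = 0.3125
Iter 6: z = -0.1847 + -0.2615i, |z|^2 = 0.1025
Iter 7: z = -0.1232 + -0.4624i, |z|^2 = 0.2290
Iter 8: z = -0.2876 + -0.4450i, |z|^2 = 0.2808
Iter 9: z = -0.2043 + -0.3030i, |z|^2 = 0.1336
Iter 10: z = -0.1391 + -0.4352i, |z|^2 = 0.2087
Iter 11: z = -0.2591 + -0.4380i, |z|^2 = 0.2589
Iter 12: z = -0.2137 + -0.3321i, |z|^2 = 0.1560
Iter 13: z = -0.1536 + -0.4171i, |z|^2 = 0.1975
Iter 14: z = -0.2393 + -0.4309i, |z|^2 = 0.2429
Iter 15: z = -0.2174 + -0.3528i, |z|^2 = 0.1717
Iter 16: z = -0.1662 + -0.4057i, |z|^2 = 0.1922
Iter 17: z = -0.2259 + -0.4242i, |z|^2 = 0.2310
Iter 18: z = -0.2179 + -0.3673i, |z|^2 = 0.1824
Iter 19: z = -0.1765 + -0.3989i, |z|^2 = 0.1903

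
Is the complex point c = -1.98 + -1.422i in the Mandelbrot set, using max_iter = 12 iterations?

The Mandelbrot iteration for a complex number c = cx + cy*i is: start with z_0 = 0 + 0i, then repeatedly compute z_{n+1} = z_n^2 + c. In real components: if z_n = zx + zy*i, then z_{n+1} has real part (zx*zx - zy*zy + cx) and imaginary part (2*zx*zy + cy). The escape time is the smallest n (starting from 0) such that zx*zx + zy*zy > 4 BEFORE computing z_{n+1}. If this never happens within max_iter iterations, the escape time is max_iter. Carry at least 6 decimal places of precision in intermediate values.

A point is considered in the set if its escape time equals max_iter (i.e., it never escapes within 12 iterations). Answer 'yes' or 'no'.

Answer: no

Derivation:
z_0 = 0 + 0i, c = -1.9800 + -1.4220i
Iter 1: z = -1.9800 + -1.4220i, |z|^2 = 5.9425
Escaped at iteration 1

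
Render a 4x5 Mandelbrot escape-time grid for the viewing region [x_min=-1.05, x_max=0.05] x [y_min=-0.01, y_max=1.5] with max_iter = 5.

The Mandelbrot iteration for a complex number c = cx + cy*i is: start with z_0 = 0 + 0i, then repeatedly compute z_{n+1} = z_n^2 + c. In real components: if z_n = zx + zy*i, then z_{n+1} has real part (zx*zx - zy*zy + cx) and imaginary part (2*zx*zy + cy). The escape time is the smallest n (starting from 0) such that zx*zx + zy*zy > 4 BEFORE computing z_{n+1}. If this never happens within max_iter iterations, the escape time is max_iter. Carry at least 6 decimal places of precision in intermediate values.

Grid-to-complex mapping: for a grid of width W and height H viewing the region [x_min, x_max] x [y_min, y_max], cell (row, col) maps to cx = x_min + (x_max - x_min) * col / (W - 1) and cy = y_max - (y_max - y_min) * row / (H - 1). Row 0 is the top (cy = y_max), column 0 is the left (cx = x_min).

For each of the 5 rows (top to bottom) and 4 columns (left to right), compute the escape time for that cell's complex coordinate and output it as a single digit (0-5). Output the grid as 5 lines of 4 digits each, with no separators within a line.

(row=0, col=0): c = -1.0500 + 1.5000i → escape time 2
(row=0, col=1): c = -0.6833 + 1.5000i → escape time 2
(row=0, col=2): c = -0.3167 + 1.5000i → escape time 2
(row=0, col=3): c = 0.0500 + 1.5000i → escape time 2
(row=1, col=0): c = -1.0500 + 1.1225i → escape time 3
(row=1, col=1): c = -0.6833 + 1.1225i → escape time 3
(row=1, col=2): c = -0.3167 + 1.1225i → escape time 4
(row=1, col=3): c = 0.0500 + 1.1225i → escape time 4
(row=2, col=0): c = -1.0500 + 0.7450i → escape time 3
(row=2, col=1): c = -0.6833 + 0.7450i → escape time 4
(row=2, col=2): c = -0.3167 + 0.7450i → escape time 5
(row=2, col=3): c = 0.0500 + 0.7450i → escape time 5
(row=3, col=0): c = -1.0500 + 0.3675i → escape time 5
(row=3, col=1): c = -0.6833 + 0.3675i → escape time 5
(row=3, col=2): c = -0.3167 + 0.3675i → escape time 5
(row=3, col=3): c = 0.0500 + 0.3675i → escape time 5
(row=4, col=0): c = -1.0500 + -0.0100i → escape time 5
(row=4, col=1): c = -0.6833 + -0.0100i → escape time 5
(row=4, col=2): c = -0.3167 + -0.0100i → escape time 5
(row=4, col=3): c = 0.0500 + -0.0100i → escape time 5

Answer: 2222
3344
3455
5555
5555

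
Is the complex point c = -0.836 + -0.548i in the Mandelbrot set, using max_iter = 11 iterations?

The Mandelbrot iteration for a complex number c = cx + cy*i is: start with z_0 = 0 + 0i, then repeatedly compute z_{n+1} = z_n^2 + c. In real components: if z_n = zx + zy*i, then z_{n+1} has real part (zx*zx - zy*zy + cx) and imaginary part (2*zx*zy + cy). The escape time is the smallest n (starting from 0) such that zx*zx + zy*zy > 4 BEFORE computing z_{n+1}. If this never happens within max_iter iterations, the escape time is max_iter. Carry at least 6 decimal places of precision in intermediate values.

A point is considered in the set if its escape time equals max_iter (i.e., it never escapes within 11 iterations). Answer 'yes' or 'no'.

Answer: no

Derivation:
z_0 = 0 + 0i, c = -0.8360 + -0.5480i
Iter 1: z = -0.8360 + -0.5480i, |z|^2 = 0.9992
Iter 2: z = -0.4374 + 0.3683i, |z|^2 = 0.3269
Iter 3: z = -0.7803 + -0.8702i, |z|^2 = 1.3660
Iter 4: z = -0.9843 + 0.8099i, |z|^2 = 1.6249
Iter 5: z = -0.5231 + -2.1425i, |z|^2 = 4.8639
Escaped at iteration 5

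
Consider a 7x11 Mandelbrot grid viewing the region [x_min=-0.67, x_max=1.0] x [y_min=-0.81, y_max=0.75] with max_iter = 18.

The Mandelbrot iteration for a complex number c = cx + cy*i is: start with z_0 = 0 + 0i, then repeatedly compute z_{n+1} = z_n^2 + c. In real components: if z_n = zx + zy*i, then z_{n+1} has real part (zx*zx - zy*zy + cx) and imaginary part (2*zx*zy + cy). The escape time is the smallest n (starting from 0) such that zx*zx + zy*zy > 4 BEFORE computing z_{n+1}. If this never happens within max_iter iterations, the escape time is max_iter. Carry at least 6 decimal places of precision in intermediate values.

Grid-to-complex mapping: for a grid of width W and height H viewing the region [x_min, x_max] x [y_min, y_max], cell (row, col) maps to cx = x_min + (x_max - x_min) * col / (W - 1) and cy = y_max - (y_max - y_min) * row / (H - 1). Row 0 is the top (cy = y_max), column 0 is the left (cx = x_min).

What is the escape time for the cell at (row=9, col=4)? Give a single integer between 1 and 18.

z_0 = 0 + 0i, c = 0.4433 + -0.6540i
Iter 1: z = 0.4433 + -0.6540i, |z|^2 = 0.6243
Iter 2: z = 0.2122 + -1.2339i, |z|^2 = 1.5675
Iter 3: z = -1.0341 + -1.1776i, |z|^2 = 2.4560
Iter 4: z = 0.1261 + 1.7815i, |z|^2 = 3.1895
Iter 5: z = -2.7144 + -0.2048i, |z|^2 = 7.4100
Escaped at iteration 5

Answer: 5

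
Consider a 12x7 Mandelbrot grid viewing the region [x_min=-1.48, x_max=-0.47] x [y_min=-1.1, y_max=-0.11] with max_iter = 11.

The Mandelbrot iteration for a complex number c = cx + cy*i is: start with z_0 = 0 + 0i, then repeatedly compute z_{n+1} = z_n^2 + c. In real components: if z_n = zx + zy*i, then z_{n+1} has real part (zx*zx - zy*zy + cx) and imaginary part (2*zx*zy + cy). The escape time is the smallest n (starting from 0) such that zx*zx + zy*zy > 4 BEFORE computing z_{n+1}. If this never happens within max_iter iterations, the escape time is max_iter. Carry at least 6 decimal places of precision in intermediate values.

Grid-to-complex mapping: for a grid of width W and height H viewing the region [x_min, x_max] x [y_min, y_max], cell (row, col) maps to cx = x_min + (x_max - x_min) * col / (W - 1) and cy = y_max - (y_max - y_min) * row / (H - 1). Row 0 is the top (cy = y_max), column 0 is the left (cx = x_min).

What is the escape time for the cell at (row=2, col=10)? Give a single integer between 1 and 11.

z_0 = 0 + 0i, c = -0.5618 + -0.4400i
Iter 1: z = -0.5618 + -0.4400i, |z|^2 = 0.5092
Iter 2: z = -0.4398 + 0.0544i, |z|^2 = 0.1964
Iter 3: z = -0.3714 + -0.4878i, |z|^2 = 0.3759
Iter 4: z = -0.6619 + -0.0777i, |z|^2 = 0.4441
Iter 5: z = -0.1297 + -0.3372i, |z|^2 = 0.1305
Iter 6: z = -0.6587 + -0.3525i, |z|^2 = 0.5581
Iter 7: z = -0.2522 + 0.0244i, |z|^2 = 0.0642
Iter 8: z = -0.4988 + -0.4523i, |z|^2 = 0.4534
Iter 9: z = -0.5176 + 0.0112i, |z|^2 = 0.2680
Iter 10: z = -0.2941 + -0.4516i, |z|^2 = 0.2904

Answer: 11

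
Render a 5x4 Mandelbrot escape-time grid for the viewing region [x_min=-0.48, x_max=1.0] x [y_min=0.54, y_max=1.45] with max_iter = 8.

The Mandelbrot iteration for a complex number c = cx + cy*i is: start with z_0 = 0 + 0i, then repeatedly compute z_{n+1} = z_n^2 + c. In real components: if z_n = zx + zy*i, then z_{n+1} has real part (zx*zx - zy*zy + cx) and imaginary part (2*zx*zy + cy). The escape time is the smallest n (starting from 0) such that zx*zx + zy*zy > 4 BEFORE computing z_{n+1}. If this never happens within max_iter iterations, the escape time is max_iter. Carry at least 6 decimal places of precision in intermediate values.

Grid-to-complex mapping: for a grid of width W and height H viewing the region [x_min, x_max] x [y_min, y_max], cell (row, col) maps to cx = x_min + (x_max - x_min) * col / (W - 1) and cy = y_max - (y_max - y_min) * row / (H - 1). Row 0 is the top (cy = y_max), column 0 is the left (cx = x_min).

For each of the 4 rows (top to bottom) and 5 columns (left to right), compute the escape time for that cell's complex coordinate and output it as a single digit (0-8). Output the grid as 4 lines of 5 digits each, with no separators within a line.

Answer: 22222
34222
58432
88832

Derivation:
(row=0, col=0): c = -0.4800 + 1.4500i → escape time 2
(row=0, col=1): c = -0.1100 + 1.4500i → escape time 2
(row=0, col=2): c = 0.2600 + 1.4500i → escape time 2
(row=0, col=3): c = 0.6300 + 1.4500i → escape time 2
(row=0, col=4): c = 1.0000 + 1.4500i → escape time 2
(row=1, col=0): c = -0.4800 + 1.1467i → escape time 3
(row=1, col=1): c = -0.1100 + 1.1467i → escape time 4
(row=1, col=2): c = 0.2600 + 1.1467i → escape time 2
(row=1, col=3): c = 0.6300 + 1.1467i → escape time 2
(row=1, col=4): c = 1.0000 + 1.1467i → escape time 2
(row=2, col=0): c = -0.4800 + 0.8433i → escape time 5
(row=2, col=1): c = -0.1100 + 0.8433i → escape time 8
(row=2, col=2): c = 0.2600 + 0.8433i → escape time 4
(row=2, col=3): c = 0.6300 + 0.8433i → escape time 3
(row=2, col=4): c = 1.0000 + 0.8433i → escape time 2
(row=3, col=0): c = -0.4800 + 0.5400i → escape time 8
(row=3, col=1): c = -0.1100 + 0.5400i → escape time 8
(row=3, col=2): c = 0.2600 + 0.5400i → escape time 8
(row=3, col=3): c = 0.6300 + 0.5400i → escape time 3
(row=3, col=4): c = 1.0000 + 0.5400i → escape time 2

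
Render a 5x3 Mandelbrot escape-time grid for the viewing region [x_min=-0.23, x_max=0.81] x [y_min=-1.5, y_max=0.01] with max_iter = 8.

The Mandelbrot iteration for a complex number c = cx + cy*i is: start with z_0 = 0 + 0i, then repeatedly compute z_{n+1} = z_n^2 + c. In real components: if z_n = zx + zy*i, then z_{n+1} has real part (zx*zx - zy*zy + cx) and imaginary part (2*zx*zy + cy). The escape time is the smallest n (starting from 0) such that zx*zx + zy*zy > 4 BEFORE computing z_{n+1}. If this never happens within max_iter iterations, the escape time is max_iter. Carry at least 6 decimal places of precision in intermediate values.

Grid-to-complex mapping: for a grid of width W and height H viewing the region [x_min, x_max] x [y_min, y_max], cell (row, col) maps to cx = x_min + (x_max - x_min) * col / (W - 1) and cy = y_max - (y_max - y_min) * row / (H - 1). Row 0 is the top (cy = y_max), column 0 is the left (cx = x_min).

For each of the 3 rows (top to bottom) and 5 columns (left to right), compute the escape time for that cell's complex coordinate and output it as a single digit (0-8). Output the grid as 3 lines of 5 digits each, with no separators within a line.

Answer: 88843
88532
22222

Derivation:
(row=0, col=0): c = -0.2300 + 0.0100i → escape time 8
(row=0, col=1): c = 0.0300 + 0.0100i → escape time 8
(row=0, col=2): c = 0.2900 + 0.0100i → escape time 8
(row=0, col=3): c = 0.5500 + 0.0100i → escape time 4
(row=0, col=4): c = 0.8100 + 0.0100i → escape time 3
(row=1, col=0): c = -0.2300 + -0.7450i → escape time 8
(row=1, col=1): c = 0.0300 + -0.7450i → escape time 8
(row=1, col=2): c = 0.2900 + -0.7450i → escape time 5
(row=1, col=3): c = 0.5500 + -0.7450i → escape time 3
(row=1, col=4): c = 0.8100 + -0.7450i → escape time 2
(row=2, col=0): c = -0.2300 + -1.5000i → escape time 2
(row=2, col=1): c = 0.0300 + -1.5000i → escape time 2
(row=2, col=2): c = 0.2900 + -1.5000i → escape time 2
(row=2, col=3): c = 0.5500 + -1.5000i → escape time 2
(row=2, col=4): c = 0.8100 + -1.5000i → escape time 2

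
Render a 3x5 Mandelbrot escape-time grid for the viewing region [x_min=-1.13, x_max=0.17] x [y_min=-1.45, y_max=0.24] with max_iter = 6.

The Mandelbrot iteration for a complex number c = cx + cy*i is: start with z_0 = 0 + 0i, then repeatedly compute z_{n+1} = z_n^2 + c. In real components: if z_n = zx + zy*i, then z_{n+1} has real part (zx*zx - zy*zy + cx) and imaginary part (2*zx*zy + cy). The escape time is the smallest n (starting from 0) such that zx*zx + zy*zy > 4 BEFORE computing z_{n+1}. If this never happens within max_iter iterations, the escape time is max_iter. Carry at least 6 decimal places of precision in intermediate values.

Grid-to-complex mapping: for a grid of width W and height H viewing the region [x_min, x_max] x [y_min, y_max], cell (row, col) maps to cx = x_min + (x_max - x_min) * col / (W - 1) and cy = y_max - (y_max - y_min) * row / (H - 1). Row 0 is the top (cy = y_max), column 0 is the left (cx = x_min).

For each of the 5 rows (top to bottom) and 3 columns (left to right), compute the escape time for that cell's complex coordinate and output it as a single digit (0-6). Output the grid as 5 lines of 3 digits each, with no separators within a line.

(row=0, col=0): c = -1.1300 + 0.2400i → escape time 6
(row=0, col=1): c = -0.4800 + 0.2400i → escape time 6
(row=0, col=2): c = 0.1700 + 0.2400i → escape time 6
(row=1, col=0): c = -1.1300 + -0.1825i → escape time 6
(row=1, col=1): c = -0.4800 + -0.1825i → escape time 6
(row=1, col=2): c = 0.1700 + -0.1825i → escape time 6
(row=2, col=0): c = -1.1300 + -0.6050i → escape time 4
(row=2, col=1): c = -0.4800 + -0.6050i → escape time 6
(row=2, col=2): c = 0.1700 + -0.6050i → escape time 6
(row=3, col=0): c = -1.1300 + -1.0275i → escape time 3
(row=3, col=1): c = -0.4800 + -1.0275i → escape time 4
(row=3, col=2): c = 0.1700 + -1.0275i → escape time 4
(row=4, col=0): c = -1.1300 + -1.4500i → escape time 2
(row=4, col=1): c = -0.4800 + -1.4500i → escape time 2
(row=4, col=2): c = 0.1700 + -1.4500i → escape time 2

Answer: 666
666
466
344
222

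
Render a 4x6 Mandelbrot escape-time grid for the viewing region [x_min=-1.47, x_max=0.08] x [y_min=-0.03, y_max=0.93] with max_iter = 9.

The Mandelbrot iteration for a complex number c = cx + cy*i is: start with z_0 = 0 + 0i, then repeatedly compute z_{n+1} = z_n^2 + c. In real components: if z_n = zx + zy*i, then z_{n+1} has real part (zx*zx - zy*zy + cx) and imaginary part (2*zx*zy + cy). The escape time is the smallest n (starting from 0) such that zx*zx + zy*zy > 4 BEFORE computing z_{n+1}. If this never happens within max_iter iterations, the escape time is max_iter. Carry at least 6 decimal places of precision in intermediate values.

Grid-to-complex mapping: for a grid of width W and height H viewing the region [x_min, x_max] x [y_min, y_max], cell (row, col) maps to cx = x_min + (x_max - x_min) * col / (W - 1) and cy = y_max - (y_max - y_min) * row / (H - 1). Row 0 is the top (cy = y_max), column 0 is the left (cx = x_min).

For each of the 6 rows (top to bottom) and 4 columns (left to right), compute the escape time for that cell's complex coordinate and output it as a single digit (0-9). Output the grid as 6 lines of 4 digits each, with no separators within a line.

(row=0, col=0): c = -1.4700 + 0.9300i → escape time 3
(row=0, col=1): c = -0.9533 + 0.9300i → escape time 3
(row=0, col=2): c = -0.4367 + 0.9300i → escape time 5
(row=0, col=3): c = 0.0800 + 0.9300i → escape time 5
(row=1, col=0): c = -1.4700 + 0.7380i → escape time 3
(row=1, col=1): c = -0.9533 + 0.7380i → escape time 4
(row=1, col=2): c = -0.4367 + 0.7380i → escape time 7
(row=1, col=3): c = 0.0800 + 0.7380i → escape time 8
(row=2, col=0): c = -1.4700 + 0.5460i → escape time 3
(row=2, col=1): c = -0.9533 + 0.5460i → escape time 5
(row=2, col=2): c = -0.4367 + 0.5460i → escape time 9
(row=2, col=3): c = 0.0800 + 0.5460i → escape time 9
(row=3, col=0): c = -1.4700 + 0.3540i → escape time 5
(row=3, col=1): c = -0.9533 + 0.3540i → escape time 8
(row=3, col=2): c = -0.4367 + 0.3540i → escape time 9
(row=3, col=3): c = 0.0800 + 0.3540i → escape time 9
(row=4, col=0): c = -1.4700 + 0.1620i → escape time 6
(row=4, col=1): c = -0.9533 + 0.1620i → escape time 9
(row=4, col=2): c = -0.4367 + 0.1620i → escape time 9
(row=4, col=3): c = 0.0800 + 0.1620i → escape time 9
(row=5, col=0): c = -1.4700 + -0.0300i → escape time 9
(row=5, col=1): c = -0.9533 + -0.0300i → escape time 9
(row=5, col=2): c = -0.4367 + -0.0300i → escape time 9
(row=5, col=3): c = 0.0800 + -0.0300i → escape time 9

Answer: 3355
3478
3599
5899
6999
9999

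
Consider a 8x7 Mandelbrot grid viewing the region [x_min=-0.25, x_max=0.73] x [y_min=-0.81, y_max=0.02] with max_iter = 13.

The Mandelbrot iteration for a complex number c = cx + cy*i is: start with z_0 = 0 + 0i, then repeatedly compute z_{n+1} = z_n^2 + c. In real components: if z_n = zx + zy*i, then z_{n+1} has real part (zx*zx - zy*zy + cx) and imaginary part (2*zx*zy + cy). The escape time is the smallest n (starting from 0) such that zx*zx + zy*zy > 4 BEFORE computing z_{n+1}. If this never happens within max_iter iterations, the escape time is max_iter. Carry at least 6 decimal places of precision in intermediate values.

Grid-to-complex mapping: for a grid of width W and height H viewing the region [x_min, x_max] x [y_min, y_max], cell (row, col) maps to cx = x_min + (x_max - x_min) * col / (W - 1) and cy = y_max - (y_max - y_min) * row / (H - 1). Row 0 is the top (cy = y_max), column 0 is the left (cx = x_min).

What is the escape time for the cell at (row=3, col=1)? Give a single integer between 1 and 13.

Answer: 13

Derivation:
z_0 = 0 + 0i, c = -0.1100 + -0.3950i
Iter 1: z = -0.1100 + -0.3950i, |z|^2 = 0.1681
Iter 2: z = -0.2539 + -0.3081i, |z|^2 = 0.1594
Iter 3: z = -0.1404 + -0.2385i, |z|^2 = 0.0766
Iter 4: z = -0.1472 + -0.3280i, |z|^2 = 0.1292
Iter 5: z = -0.1959 + -0.2985i, |z|^2 = 0.1275
Iter 6: z = -0.1607 + -0.2781i, |z|^2 = 0.1031
Iter 7: z = -0.1615 + -0.3056i, |z|^2 = 0.1195
Iter 8: z = -0.1773 + -0.2963i, |z|^2 = 0.1192
Iter 9: z = -0.1663 + -0.2899i, |z|^2 = 0.1117
Iter 10: z = -0.1664 + -0.2986i, |z|^2 = 0.1168
Iter 11: z = -0.1715 + -0.2957i, |z|^2 = 0.1168
Iter 12: z = -0.1680 + -0.2936i, |z|^2 = 0.1144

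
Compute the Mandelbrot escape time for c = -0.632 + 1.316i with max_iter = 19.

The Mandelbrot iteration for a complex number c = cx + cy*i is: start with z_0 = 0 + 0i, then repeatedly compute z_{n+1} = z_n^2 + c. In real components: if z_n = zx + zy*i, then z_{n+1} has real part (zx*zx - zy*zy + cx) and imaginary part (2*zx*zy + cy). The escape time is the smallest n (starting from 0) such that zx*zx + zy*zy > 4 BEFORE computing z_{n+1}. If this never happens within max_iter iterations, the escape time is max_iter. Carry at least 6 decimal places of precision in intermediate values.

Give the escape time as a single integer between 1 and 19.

Answer: 3

Derivation:
z_0 = 0 + 0i, c = -0.6320 + 1.3160i
Iter 1: z = -0.6320 + 1.3160i, |z|^2 = 2.1313
Iter 2: z = -1.9644 + -0.3474i, |z|^2 = 3.9797
Iter 3: z = 3.1063 + 2.6810i, |z|^2 = 16.8367
Escaped at iteration 3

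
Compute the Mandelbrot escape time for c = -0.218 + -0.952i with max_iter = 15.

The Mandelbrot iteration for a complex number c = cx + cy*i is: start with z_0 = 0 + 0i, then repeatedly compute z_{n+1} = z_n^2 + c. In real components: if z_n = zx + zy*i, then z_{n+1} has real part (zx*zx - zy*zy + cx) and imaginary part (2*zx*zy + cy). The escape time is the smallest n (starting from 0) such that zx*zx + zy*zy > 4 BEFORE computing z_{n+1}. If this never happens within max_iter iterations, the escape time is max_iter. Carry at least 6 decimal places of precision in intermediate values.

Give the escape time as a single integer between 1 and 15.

z_0 = 0 + 0i, c = -0.2180 + -0.9520i
Iter 1: z = -0.2180 + -0.9520i, |z|^2 = 0.9538
Iter 2: z = -1.0768 + -0.5369i, |z|^2 = 1.4477
Iter 3: z = 0.6532 + 0.2043i, |z|^2 = 0.4684
Iter 4: z = 0.1669 + -0.6851i, |z|^2 = 0.4972
Iter 5: z = -0.6595 + -1.1807i, |z|^2 = 1.8289
Iter 6: z = -1.1770 + 0.6054i, |z|^2 = 1.7518
Iter 7: z = 0.8009 + -2.3770i, |z|^2 = 6.2915
Escaped at iteration 7

Answer: 7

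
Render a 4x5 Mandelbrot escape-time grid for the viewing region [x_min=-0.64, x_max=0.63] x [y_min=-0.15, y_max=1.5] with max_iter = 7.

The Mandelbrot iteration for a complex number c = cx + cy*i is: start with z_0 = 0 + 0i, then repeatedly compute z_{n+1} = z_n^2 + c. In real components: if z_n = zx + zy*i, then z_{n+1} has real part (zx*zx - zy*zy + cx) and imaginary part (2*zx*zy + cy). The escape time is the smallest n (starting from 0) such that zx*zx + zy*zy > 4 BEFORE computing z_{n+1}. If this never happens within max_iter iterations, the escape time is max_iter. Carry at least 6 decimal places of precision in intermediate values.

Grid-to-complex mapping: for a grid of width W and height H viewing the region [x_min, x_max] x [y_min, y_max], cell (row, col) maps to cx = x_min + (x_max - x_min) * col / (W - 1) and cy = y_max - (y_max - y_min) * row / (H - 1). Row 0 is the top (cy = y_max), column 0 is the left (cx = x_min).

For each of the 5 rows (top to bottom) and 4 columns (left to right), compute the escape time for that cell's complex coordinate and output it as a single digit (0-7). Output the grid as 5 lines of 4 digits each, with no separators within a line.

Answer: 2222
3732
7773
7774
7774

Derivation:
(row=0, col=0): c = -0.6400 + 1.5000i → escape time 2
(row=0, col=1): c = -0.2167 + 1.5000i → escape time 2
(row=0, col=2): c = 0.2067 + 1.5000i → escape time 2
(row=0, col=3): c = 0.6300 + 1.5000i → escape time 2
(row=1, col=0): c = -0.6400 + 1.0875i → escape time 3
(row=1, col=1): c = -0.2167 + 1.0875i → escape time 7
(row=1, col=2): c = 0.2067 + 1.0875i → escape time 3
(row=1, col=3): c = 0.6300 + 1.0875i → escape time 2
(row=2, col=0): c = -0.6400 + 0.6750i → escape time 7
(row=2, col=1): c = -0.2167 + 0.6750i → escape time 7
(row=2, col=2): c = 0.2067 + 0.6750i → escape time 7
(row=2, col=3): c = 0.6300 + 0.6750i → escape time 3
(row=3, col=0): c = -0.6400 + 0.2625i → escape time 7
(row=3, col=1): c = -0.2167 + 0.2625i → escape time 7
(row=3, col=2): c = 0.2067 + 0.2625i → escape time 7
(row=3, col=3): c = 0.6300 + 0.2625i → escape time 4
(row=4, col=0): c = -0.6400 + -0.1500i → escape time 7
(row=4, col=1): c = -0.2167 + -0.1500i → escape time 7
(row=4, col=2): c = 0.2067 + -0.1500i → escape time 7
(row=4, col=3): c = 0.6300 + -0.1500i → escape time 4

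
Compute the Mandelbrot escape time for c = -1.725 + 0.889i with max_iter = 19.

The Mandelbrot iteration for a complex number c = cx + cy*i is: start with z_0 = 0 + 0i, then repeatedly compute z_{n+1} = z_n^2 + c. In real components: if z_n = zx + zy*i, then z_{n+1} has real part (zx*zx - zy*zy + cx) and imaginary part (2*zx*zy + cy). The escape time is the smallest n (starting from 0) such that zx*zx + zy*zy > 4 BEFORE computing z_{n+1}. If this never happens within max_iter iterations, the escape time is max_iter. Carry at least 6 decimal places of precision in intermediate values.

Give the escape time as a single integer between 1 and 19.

z_0 = 0 + 0i, c = -1.7250 + 0.8890i
Iter 1: z = -1.7250 + 0.8890i, |z|^2 = 3.7659
Iter 2: z = 0.4603 + -2.1780i, |z|^2 = 4.9558
Escaped at iteration 2

Answer: 2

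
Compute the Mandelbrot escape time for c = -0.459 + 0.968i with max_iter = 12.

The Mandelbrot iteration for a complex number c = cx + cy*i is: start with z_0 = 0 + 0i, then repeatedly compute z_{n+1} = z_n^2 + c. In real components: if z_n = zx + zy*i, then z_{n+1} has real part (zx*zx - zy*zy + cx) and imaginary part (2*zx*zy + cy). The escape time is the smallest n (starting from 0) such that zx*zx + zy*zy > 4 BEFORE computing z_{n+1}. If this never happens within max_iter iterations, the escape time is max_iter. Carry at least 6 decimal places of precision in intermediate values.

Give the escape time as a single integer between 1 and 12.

z_0 = 0 + 0i, c = -0.4590 + 0.9680i
Iter 1: z = -0.4590 + 0.9680i, |z|^2 = 1.1477
Iter 2: z = -1.1853 + 0.0794i, |z|^2 = 1.4113
Iter 3: z = 0.9397 + 0.7798i, |z|^2 = 1.4912
Iter 4: z = -0.1840 + 2.4337i, |z|^2 = 5.9566
Escaped at iteration 4

Answer: 4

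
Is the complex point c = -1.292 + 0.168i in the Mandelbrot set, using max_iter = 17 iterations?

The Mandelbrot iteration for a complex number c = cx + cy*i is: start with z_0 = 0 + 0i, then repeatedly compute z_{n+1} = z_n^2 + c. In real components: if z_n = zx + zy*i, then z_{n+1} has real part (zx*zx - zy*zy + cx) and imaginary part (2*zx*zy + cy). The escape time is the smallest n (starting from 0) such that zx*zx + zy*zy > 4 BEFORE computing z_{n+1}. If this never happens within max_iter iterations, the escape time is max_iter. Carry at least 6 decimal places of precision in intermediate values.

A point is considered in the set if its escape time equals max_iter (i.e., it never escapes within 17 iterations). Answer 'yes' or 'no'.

z_0 = 0 + 0i, c = -1.2920 + 0.1680i
Iter 1: z = -1.2920 + 0.1680i, |z|^2 = 1.6975
Iter 2: z = 0.3490 + -0.2661i, |z|^2 = 0.1926
Iter 3: z = -1.2410 + -0.0178i, |z|^2 = 1.5404
Iter 4: z = 0.2477 + 0.2121i, |z|^2 = 0.1064
Iter 5: z = -1.2756 + 0.2731i, |z|^2 = 1.7018
Iter 6: z = 0.2606 + -0.5287i, |z|^2 = 0.3475
Iter 7: z = -1.5036 + -0.1076i, |z|^2 = 2.2724
Iter 8: z = 0.9573 + 0.4915i, |z|^2 = 1.1580
Iter 9: z = -0.6172 + 1.1090i, |z|^2 = 1.6109
Iter 10: z = -2.1410 + -1.2010i, |z|^2 = 6.0263
Escaped at iteration 10

Answer: no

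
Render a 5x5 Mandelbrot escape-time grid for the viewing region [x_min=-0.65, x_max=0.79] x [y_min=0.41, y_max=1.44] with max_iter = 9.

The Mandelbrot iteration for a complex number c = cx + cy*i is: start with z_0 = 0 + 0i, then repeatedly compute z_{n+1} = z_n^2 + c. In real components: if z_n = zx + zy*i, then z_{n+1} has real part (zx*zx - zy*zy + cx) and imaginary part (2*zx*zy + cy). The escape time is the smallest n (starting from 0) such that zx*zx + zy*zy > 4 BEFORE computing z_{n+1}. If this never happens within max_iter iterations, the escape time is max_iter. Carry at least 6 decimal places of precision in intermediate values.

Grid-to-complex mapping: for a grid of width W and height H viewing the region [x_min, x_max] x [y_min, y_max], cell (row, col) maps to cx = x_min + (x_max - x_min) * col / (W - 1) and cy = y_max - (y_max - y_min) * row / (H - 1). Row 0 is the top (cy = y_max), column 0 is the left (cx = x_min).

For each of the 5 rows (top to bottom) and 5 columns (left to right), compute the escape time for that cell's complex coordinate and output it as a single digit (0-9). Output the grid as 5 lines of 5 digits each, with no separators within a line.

Answer: 22222
33322
46532
79953
99993

Derivation:
(row=0, col=0): c = -0.6500 + 1.4400i → escape time 2
(row=0, col=1): c = -0.2900 + 1.4400i → escape time 2
(row=0, col=2): c = 0.0700 + 1.4400i → escape time 2
(row=0, col=3): c = 0.4300 + 1.4400i → escape time 2
(row=0, col=4): c = 0.7900 + 1.4400i → escape time 2
(row=1, col=0): c = -0.6500 + 1.1825i → escape time 3
(row=1, col=1): c = -0.2900 + 1.1825i → escape time 3
(row=1, col=2): c = 0.0700 + 1.1825i → escape time 3
(row=1, col=3): c = 0.4300 + 1.1825i → escape time 2
(row=1, col=4): c = 0.7900 + 1.1825i → escape time 2
(row=2, col=0): c = -0.6500 + 0.9250i → escape time 4
(row=2, col=1): c = -0.2900 + 0.9250i → escape time 6
(row=2, col=2): c = 0.0700 + 0.9250i → escape time 5
(row=2, col=3): c = 0.4300 + 0.9250i → escape time 3
(row=2, col=4): c = 0.7900 + 0.9250i → escape time 2
(row=3, col=0): c = -0.6500 + 0.6675i → escape time 7
(row=3, col=1): c = -0.2900 + 0.6675i → escape time 9
(row=3, col=2): c = 0.0700 + 0.6675i → escape time 9
(row=3, col=3): c = 0.4300 + 0.6675i → escape time 5
(row=3, col=4): c = 0.7900 + 0.6675i → escape time 3
(row=4, col=0): c = -0.6500 + 0.4100i → escape time 9
(row=4, col=1): c = -0.2900 + 0.4100i → escape time 9
(row=4, col=2): c = 0.0700 + 0.4100i → escape time 9
(row=4, col=3): c = 0.4300 + 0.4100i → escape time 9
(row=4, col=4): c = 0.7900 + 0.4100i → escape time 3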